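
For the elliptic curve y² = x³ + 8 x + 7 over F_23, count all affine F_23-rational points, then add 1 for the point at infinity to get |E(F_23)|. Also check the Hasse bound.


Affine points = {(1, 4), (1, 19), (2, 10), (2, 13), (3, 9), (3, 14), (6, 8), (6, 15), (8, 10), (8, 13), (9, 7), (9, 16), (10, 11), (10, 12), (11, 0), (13, 10), (13, 13), (15, 11), (15, 12), (18, 7), (18, 16), (19, 7), (19, 16), (20, 5), (20, 18), (21, 11), (21, 12)}; affine count = 27; |E(F_23)| = 28.

Discriminant check: Δ ∝ 4a³ + 27b² = 4·8³ + 27·7² = 4·512 + 27·49 ≡ 13 (mod 23). Nonzero ⇒ E is nonsingular.
For each x ∈ F_23, compute rhs = x³ + 8·x + 7 mod 23, then count y ∈ F_23 with y² ≡ rhs.
  x = 0: rhs = 7, matching y values: none (0 points).
  x = 1: rhs = 16, matching y values: 4, 19 (2 points).
  x = 2: rhs = 8, matching y values: 10, 13 (2 points).
  x = 3: rhs = 12, matching y values: 9, 14 (2 points).
  x = 4: rhs = 11, matching y values: none (0 points).
  x = 5: rhs = 11, matching y values: none (0 points).
  x = 6: rhs = 18, matching y values: 8, 15 (2 points).
  x = 7: rhs = 15, matching y values: none (0 points).
  x = 8: rhs = 8, matching y values: 10, 13 (2 points).
  x = 9: rhs = 3, matching y values: 7, 16 (2 points).
  x = 10: rhs = 6, matching y values: 11, 12 (2 points).
  x = 11: rhs = 0, matching y values: 0 (1 points).
  x = 12: rhs = 14, matching y values: none (0 points).
  x = 13: rhs = 8, matching y values: 10, 13 (2 points).
  x = 14: rhs = 11, matching y values: none (0 points).
  x = 15: rhs = 6, matching y values: 11, 12 (2 points).
  x = 16: rhs = 22, matching y values: none (0 points).
  x = 17: rhs = 19, matching y values: none (0 points).
  x = 18: rhs = 3, matching y values: 7, 16 (2 points).
  x = 19: rhs = 3, matching y values: 7, 16 (2 points).
  x = 20: rhs = 2, matching y values: 5, 18 (2 points).
  x = 21: rhs = 6, matching y values: 11, 12 (2 points).
  x = 22: rhs = 21, matching y values: none (0 points).
Total affine count: 27.
Full point count |E(F_23)| = 27 + 1 = 28.
Hasse bound: |28 − (23+1)| = |4| = 4 ≤ 2√23 ≈ 9.5917 ✓.


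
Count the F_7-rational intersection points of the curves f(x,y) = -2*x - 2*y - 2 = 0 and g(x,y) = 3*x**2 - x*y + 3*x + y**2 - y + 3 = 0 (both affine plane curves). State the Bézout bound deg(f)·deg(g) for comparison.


Common zeros: ∅; count = 0; Bézout bound = 2.

deg(f) = 1, deg(g) = 2, so Bézout bound = 2.
Scan x ∈ F_7. For each x, list the y ∈ F_7 with f(x, y) ≡ 0 and those with g(x, y) ≡ 0 (mod 7); the common zeros in that column are the intersection.
  x = 0: f ≡ 0 at y ∈ {6}; g ≡ 0 at y ∈ ∅; common: ∅.
  x = 1: f ≡ 0 at y ∈ {5}; g ≡ 0 at y ∈ ∅; common: ∅.
  x = 2: f ≡ 0 at y ∈ {4}; g ≡ 0 at y ∈ {0, 3}; common: ∅.
  x = 3: f ≡ 0 at y ∈ {3}; g ≡ 0 at y ∈ {2}; common: ∅.
  x = 4: f ≡ 0 at y ∈ {2}; g ≡ 0 at y ∈ {0, 5}; common: ∅.
  x = 5: f ≡ 0 at y ∈ {1}; g ≡ 0 at y ∈ {3}; common: ∅.
  x = 6: f ≡ 0 at y ∈ {0}; g ≡ 0 at y ∈ {2, 5}; common: ∅.
Collecting: common zeros = ∅, so the count is 0.
Comparison with the Bézout bound: 0 ≤ 2 = deg(f)·deg(g), as expected for curves with no common component (the affine F_7-count falls short of the bound because intersections may lie at infinity, over extension fields, or carry multiplicity).


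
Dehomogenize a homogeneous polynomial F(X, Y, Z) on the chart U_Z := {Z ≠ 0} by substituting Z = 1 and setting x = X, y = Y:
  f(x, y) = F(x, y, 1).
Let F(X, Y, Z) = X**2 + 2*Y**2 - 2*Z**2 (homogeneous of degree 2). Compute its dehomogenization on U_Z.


f(x, y) = x**2 + 2*y**2 - 2

On U_Z we set Z = 1. Each monomial c·X^i·Y^j·Z^k in F becomes c·x^i·y^j·1^k = c·x^i·y^j.
Substituting Z = 1: F(X, Y, 1) = x**2 + 2*y**2 - 2.
Note: deg(f) ≤ deg(F) = 2; strict inequality happens when F is divisible by Z (lost terms).


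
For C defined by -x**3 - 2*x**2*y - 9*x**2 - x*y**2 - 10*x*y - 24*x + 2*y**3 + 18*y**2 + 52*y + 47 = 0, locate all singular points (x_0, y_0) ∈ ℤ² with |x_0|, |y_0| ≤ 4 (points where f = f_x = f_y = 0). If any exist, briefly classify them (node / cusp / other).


Singular points: {(-1, -3)}; classification: cusp.

Compute partial derivatives:
  f_x = -3*x**2 - 4*x*y - 18*x - y**2 - 10*y - 24.
  f_y = -2*x**2 - 2*x*y - 10*x + 6*y**2 + 36*y + 52.
Scan x_0 ∈ {−4, ..., 4}. For each x_0, f_y(x_0, y) is a polynomial in y; find its integer roots y ∈ {−4, ..., 4}, then test f_x and f at those candidates.
  x = -4: f_y(-4, y) = 6*y**2 + 44*y + 60; no integer root y with |y| ≤ 4.
  x = -3: f_y(-3, y) = 6*y**2 + 42*y + 64; no integer root y with |y| ≤ 4.
  x = -2: f_y(-2, y) = 6*y**2 + 40*y + 64; vanishes at y ∈ {-4}. (-2, -4): f_x = -8 ≠ 0.
  x = -1: f_y(-1, y) = 6*y**2 + 38*y + 60; vanishes at y ∈ {-3}. (-1, -3): f_x = 0, f = 0 — SINGULAR.
  x = 0: f_y(0, y) = 6*y**2 + 36*y + 52; no integer root y with |y| ≤ 4.
  x = 1: f_y(1, y) = 6*y**2 + 34*y + 40; vanishes at y ∈ {-4}. (1, -4): f_x = -5 ≠ 0.
  x = 2: f_y(2, y) = 6*y**2 + 32*y + 24; no integer root y with |y| ≤ 4.
  x = 3: f_y(3, y) = 6*y**2 + 30*y + 4; no integer root y with |y| ≤ 4.
  x = 4: f_y(4, y) = 6*y**2 + 28*y - 20; no integer root y with |y| ≤ 4.
Only singular point on the grid: (-1, -3).
Classify: substitute x = -1 + u, y = -3 + v and expand: f = -u**3 - 2*u**2*v - u*v**2 + 2*v**3 + v**2.
No constant or linear terms (consistent with a singular point). Quadratic part: v**2. Cubic part: -u**3 - 2*u**2*v - u*v**2 + 2*v**3.
The quadratic part v**2 is a perfect square, so there is a single (double) tangent line v = 0, i.e. y = -3. Restricting the cubic part to that line (v = 0) leaves -u**3 ≠ 0, so f is not divisible by v and the branch is v² ≈ u**3 to lowest order — this is a cusp.
Classification: cusp.


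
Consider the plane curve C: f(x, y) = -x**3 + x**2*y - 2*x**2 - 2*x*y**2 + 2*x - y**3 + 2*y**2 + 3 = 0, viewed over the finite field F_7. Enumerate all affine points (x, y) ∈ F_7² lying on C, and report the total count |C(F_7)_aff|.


Affine F_7-points: {(2, 3), (2, 6), (3, 2), (4, 5), (6, 0)}; count = 5.

For each of the 49 pairs (x, y) ∈ F_7², evaluate f(x, y) mod 7. Record the zeros.
  x = 0: [0↦3, 1↦4, 2↦3, 3↦1, 4↦6, 5↦5, 6↦6]  zeros at y ∈ ∅
  x = 1: [0↦2, 1↦2, 2↦3, 3↦6, 4↦5, 5↦1, 6↦2]  zeros at y ∈ ∅
  x = 2: [0↦5, 1↦6, 2↦4, 3↦0, 4↦2, 5↦4, 6↦0]  zeros at y ∈ {3, 6}
  x = 3: [0↦6, 1↦3, 2↦0, 3↦5, 4↦5, 5↦1, 6↦1]  zeros at y ∈ {2}
  x = 4: [0↦6, 1↦1, 2↦6, 3↦1, 4↦1, 5↦0, 6↦6]  zeros at y ∈ {5}
  x = 5: [0↦6, 1↦1, 2↦2, 3↦3, 4↦5, 5↦2, 6↦2]  zeros at y ∈ ∅
  x = 6: [0↦0, 1↦4, 2↦3, 3↦5, 4↦4, 5↦1, 6↦4]  zeros at y ∈ {0}
Collecting zeros: affine points = {(2, 3), (2, 6), (3, 2), (4, 5), (6, 0)}.
Total count |C(F_7)_aff| = 5.


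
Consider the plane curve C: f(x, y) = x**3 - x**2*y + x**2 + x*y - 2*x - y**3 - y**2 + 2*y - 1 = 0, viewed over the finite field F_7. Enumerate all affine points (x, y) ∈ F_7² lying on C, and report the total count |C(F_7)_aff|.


Affine F_7-points: {(2, 0), (2, 6), (4, 4), (5, 1), (5, 2), (5, 3), (6, 3)}; count = 7.

For each of the 49 pairs (x, y) ∈ F_7², evaluate f(x, y) mod 7. Record the zeros.
  x = 0: [0↦6, 1↦6, 2↦5, 3↦4, 4↦4, 5↦6, 6↦4]  zeros at y ∈ ∅
  x = 1: [0↦6, 1↦6, 2↦5, 3↦4, 4↦4, 5↦6, 6↦4]  zeros at y ∈ ∅
  x = 2: [0↦0, 1↦5, 2↦2, 3↦6, 4↦4, 5↦4, 6↦0]  zeros at y ∈ {0, 6}
  x = 3: [0↦1, 1↦2, 2↦2, 3↦2, 4↦3, 5↦6, 6↦5]  zeros at y ∈ ∅
  x = 4: [0↦1, 1↦3, 2↦4, 3↦5, 4↦0, 5↦4, 6↦4]  zeros at y ∈ {4}
  x = 5: [0↦6, 1↦0, 2↦0, 3↦0, 4↦1, 5↦4, 6↦3]  zeros at y ∈ {1, 2, 3}
  x = 6: [0↦1, 1↦6, 2↦3, 3↦0, 4↦5, 5↦5, 6↦1]  zeros at y ∈ {3}
Collecting zeros: affine points = {(2, 0), (2, 6), (4, 4), (5, 1), (5, 2), (5, 3), (6, 3)}.
Total count |C(F_7)_aff| = 7.


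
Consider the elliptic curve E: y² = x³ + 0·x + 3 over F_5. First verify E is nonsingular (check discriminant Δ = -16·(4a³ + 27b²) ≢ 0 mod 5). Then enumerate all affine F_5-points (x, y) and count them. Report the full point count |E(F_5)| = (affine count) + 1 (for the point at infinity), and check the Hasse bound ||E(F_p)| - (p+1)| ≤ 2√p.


Affine points = {(1, 2), (1, 3), (2, 1), (2, 4), (3, 0)}; affine count = 5; |E(F_5)| = 6.

Discriminant check: Δ ∝ 4a³ + 27b² = 4·0³ + 27·3² = 4·0 + 27·9 ≡ 3 (mod 5). Nonzero ⇒ E is nonsingular.
For each x ∈ F_5, compute rhs = x³ + 0·x + 3 mod 5, then count y ∈ F_5 with y² ≡ rhs.
  x = 0: rhs = 3, matching y values: none (0 points).
  x = 1: rhs = 4, matching y values: 2, 3 (2 points).
  x = 2: rhs = 1, matching y values: 1, 4 (2 points).
  x = 3: rhs = 0, matching y values: 0 (1 points).
  x = 4: rhs = 2, matching y values: none (0 points).
Total affine count: 5.
Full point count |E(F_5)| = 5 + 1 = 6.
Hasse bound: |6 − (5+1)| = |0| = 0 ≤ 2√5 ≈ 4.4721 ✓.


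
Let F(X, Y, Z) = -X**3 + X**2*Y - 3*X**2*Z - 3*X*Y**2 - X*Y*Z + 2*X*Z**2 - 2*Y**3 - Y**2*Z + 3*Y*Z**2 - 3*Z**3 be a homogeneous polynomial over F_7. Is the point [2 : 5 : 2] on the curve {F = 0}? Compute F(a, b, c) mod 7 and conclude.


F(2,5,2) ≡ 4 (mod 7); P is NOT on the curve.

Evaluate F(2, 5, 2) term-by-term (mod 7).
  -X**3 ↦ -1·8·1·1 = -8
  X**2*Y ↦ 1·4·5·1 = 20
  -3*X**2*Z ↦ -3·4·1·2 = -24
  -3*X*Y**2 ↦ -3·2·25·1 = -150
  -X*Y*Z ↦ -1·2·5·2 = -20
  2*X*Z**2 ↦ 2·2·1·4 = 16
  -2*Y**3 ↦ -2·1·125·1 = -250
  -Y**2*Z ↦ -1·1·25·2 = -50
  3*Y*Z**2 ↦ 3·1·5·4 = 60
  -3*Z**3 ↦ -3·1·1·8 = -24
Sum: F(2, 5, 2) = (-8) + (20) + (-24) + (-150) + (-20) + (16) + (-250) + (-50) + (60) + (-24) = -430.
Reducing mod 7: -430 ≡ 4 (mod 7).
Since F(a, b, c) ≡ 4 ≠ 0 (mod 7), P does NOT lie on the curve.


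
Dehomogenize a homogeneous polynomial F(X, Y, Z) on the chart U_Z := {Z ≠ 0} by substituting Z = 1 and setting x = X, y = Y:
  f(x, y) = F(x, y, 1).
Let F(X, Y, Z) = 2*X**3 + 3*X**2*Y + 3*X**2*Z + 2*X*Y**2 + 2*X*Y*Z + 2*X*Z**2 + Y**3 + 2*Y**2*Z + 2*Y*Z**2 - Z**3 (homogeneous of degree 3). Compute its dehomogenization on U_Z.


f(x, y) = 2*x**3 + 3*x**2*y + 3*x**2 + 2*x*y**2 + 2*x*y + 2*x + y**3 + 2*y**2 + 2*y - 1

On U_Z we set Z = 1. Each monomial c·X^i·Y^j·Z^k in F becomes c·x^i·y^j·1^k = c·x^i·y^j.
Substituting Z = 1: F(X, Y, 1) = 2*x**3 + 3*x**2*y + 3*x**2 + 2*x*y**2 + 2*x*y + 2*x + y**3 + 2*y**2 + 2*y - 1.
Note: deg(f) ≤ deg(F) = 3; strict inequality happens when F is divisible by Z (lost terms).


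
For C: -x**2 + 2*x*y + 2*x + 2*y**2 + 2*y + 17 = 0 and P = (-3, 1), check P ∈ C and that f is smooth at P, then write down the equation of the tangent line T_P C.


Tangent line at P: 10*x + 30 = 0.

Step 1: f(-3, 1) = 0, so P lies on C.
Step 2: partial derivatives
  f_x(x, y) = -2*x + 2*y + 2, f_y(x, y) = 2*x + 4*y + 2.
  f_x(P) = 10, f_y(P) = 0 (gradient nonzero, so P is smooth).
Step 3: tangent line at P: 10·(x − -3) + 0·(y − 1) = 0.
Expanding: 10*x + 30 = 0.


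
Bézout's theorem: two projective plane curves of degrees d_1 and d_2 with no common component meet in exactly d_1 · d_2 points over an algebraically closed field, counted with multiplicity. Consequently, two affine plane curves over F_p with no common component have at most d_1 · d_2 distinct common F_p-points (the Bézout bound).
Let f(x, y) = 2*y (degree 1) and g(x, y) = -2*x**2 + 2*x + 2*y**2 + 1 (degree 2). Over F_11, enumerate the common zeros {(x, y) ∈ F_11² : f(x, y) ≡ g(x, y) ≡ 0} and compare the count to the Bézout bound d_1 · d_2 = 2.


Common zeros: {(3, 0), (9, 0)}; count = 2; Bézout bound = 2.

deg(f) = 1, deg(g) = 2, so Bézout bound = 2.
Scan x ∈ F_11. For each x, list the y ∈ F_11 with f(x, y) ≡ 0 and those with g(x, y) ≡ 0 (mod 11); the common zeros in that column are the intersection.
  x = 0: f ≡ 0 at y ∈ {0}; g ≡ 0 at y ∈ {4, 7}; common: ∅.
  x = 1: f ≡ 0 at y ∈ {0}; g ≡ 0 at y ∈ {4, 7}; common: ∅.
  x = 2: f ≡ 0 at y ∈ {0}; g ≡ 0 at y ∈ ∅; common: ∅.
  x = 3: f ≡ 0 at y ∈ {0}; g ≡ 0 at y ∈ {0}; common: {0}.
  x = 4: f ≡ 0 at y ∈ {0}; g ≡ 0 at y ∈ ∅; common: ∅.
  x = 5: f ≡ 0 at y ∈ {0}; g ≡ 0 at y ∈ {5, 6}; common: ∅.
  x = 6: f ≡ 0 at y ∈ {0}; g ≡ 0 at y ∈ ∅; common: ∅.
  x = 7: f ≡ 0 at y ∈ {0}; g ≡ 0 at y ∈ {5, 6}; common: ∅.
  x = 8: f ≡ 0 at y ∈ {0}; g ≡ 0 at y ∈ ∅; common: ∅.
  x = 9: f ≡ 0 at y ∈ {0}; g ≡ 0 at y ∈ {0}; common: {0}.
  x = 10: f ≡ 0 at y ∈ {0}; g ≡ 0 at y ∈ ∅; common: ∅.
Collecting: common zeros = {(3, 0), (9, 0)}, so the count is 2.
Comparison with the Bézout bound: 2 ≤ 2 = deg(f)·deg(g), as expected for curves with no common component (the bound is attained).


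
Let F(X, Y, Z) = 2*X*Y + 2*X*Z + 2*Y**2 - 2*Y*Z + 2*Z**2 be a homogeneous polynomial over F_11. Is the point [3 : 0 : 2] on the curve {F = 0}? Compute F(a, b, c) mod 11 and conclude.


F(3,0,2) ≡ 9 (mod 11); P is NOT on the curve.

Evaluate F(3, 0, 2) term-by-term (mod 11).
  2*X*Y ↦ 2·3·0·1 = 0
  2*X*Z ↦ 2·3·1·2 = 12
  2*Y**2 ↦ 2·1·0·1 = 0
  -2*Y*Z ↦ -2·1·0·2 = 0
  2*Z**2 ↦ 2·1·1·4 = 8
Sum: F(3, 0, 2) = (0) + (12) + (0) + (0) + (8) = 20.
Reducing mod 11: 20 ≡ 9 (mod 11).
Since F(a, b, c) ≡ 9 ≠ 0 (mod 11), P does NOT lie on the curve.


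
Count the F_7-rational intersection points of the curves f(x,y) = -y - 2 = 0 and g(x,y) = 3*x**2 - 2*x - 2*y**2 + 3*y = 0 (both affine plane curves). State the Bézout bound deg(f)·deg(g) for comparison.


Common zeros: {(0, 5), (3, 5)}; count = 2; Bézout bound = 2.

deg(f) = 1, deg(g) = 2, so Bézout bound = 2.
Scan x ∈ F_7. For each x, list the y ∈ F_7 with f(x, y) ≡ 0 and those with g(x, y) ≡ 0 (mod 7); the common zeros in that column are the intersection.
  x = 0: f ≡ 0 at y ∈ {5}; g ≡ 0 at y ∈ {0, 5}; common: {5}.
  x = 1: f ≡ 0 at y ∈ {5}; g ≡ 0 at y ∈ ∅; common: ∅.
  x = 2: f ≡ 0 at y ∈ {5}; g ≡ 0 at y ∈ ∅; common: ∅.
  x = 3: f ≡ 0 at y ∈ {5}; g ≡ 0 at y ∈ {0, 5}; common: {5}.
  x = 4: f ≡ 0 at y ∈ {5}; g ≡ 0 at y ∈ {6}; common: ∅.
  x = 5: f ≡ 0 at y ∈ {5}; g ≡ 0 at y ∈ {2, 3}; common: ∅.
  x = 6: f ≡ 0 at y ∈ {5}; g ≡ 0 at y ∈ {6}; common: ∅.
Collecting: common zeros = {(0, 5), (3, 5)}, so the count is 2.
Comparison with the Bézout bound: 2 ≤ 2 = deg(f)·deg(g), as expected for curves with no common component (the bound is attained).


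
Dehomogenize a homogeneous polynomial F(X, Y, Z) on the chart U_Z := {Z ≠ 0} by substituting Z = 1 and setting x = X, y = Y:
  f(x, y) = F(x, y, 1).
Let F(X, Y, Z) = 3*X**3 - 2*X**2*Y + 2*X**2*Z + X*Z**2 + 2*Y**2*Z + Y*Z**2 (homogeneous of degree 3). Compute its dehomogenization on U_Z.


f(x, y) = 3*x**3 - 2*x**2*y + 2*x**2 + x + 2*y**2 + y

On U_Z we set Z = 1. Each monomial c·X^i·Y^j·Z^k in F becomes c·x^i·y^j·1^k = c·x^i·y^j.
Substituting Z = 1: F(X, Y, 1) = 3*x**3 - 2*x**2*y + 2*x**2 + x + 2*y**2 + y.
Note: deg(f) ≤ deg(F) = 3; strict inequality happens when F is divisible by Z (lost terms).


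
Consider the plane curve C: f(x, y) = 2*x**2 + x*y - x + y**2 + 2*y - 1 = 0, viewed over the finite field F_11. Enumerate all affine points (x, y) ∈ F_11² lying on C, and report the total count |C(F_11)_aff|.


Affine F_11-points: {(1, 0), (1, 8), (4, 6), (4, 10), (5, 0), (5, 4), (8, 2), (8, 10), (10, 4), (10, 6)}; count = 10.

For each of the 121 pairs (x, y) ∈ F_11², evaluate f(x, y) mod 11. Record the zeros.
  x = 0: [0↦10, 1↦2, 2↦7, 3↦3, 4↦1, 5↦1, 6↦3, 7↦7, 8↦2, 9↦10, 10↦9]  zeros at y ∈ ∅
  x = 1: [0↦0, 1↦4, 2↦10, 3↦7, 4↦6, 5↦7, 6↦10, 7↦4, 8↦0, 9↦9, 10↦9]  zeros at y ∈ {0, 8}
  x = 2: [0↦5, 1↦10, 2↦6, 3↦4, 4↦4, 5↦6, 6↦10, 7↦5, 8↦2, 9↦1, 10↦2]  zeros at y ∈ ∅
  x = 3: [0↦3, 1↦9, 2↦6, 3↦5, 4↦6, 5↦9, 6↦3, 7↦10, 8↦8, 9↦8, 10↦10]  zeros at y ∈ ∅
  x = 4: [0↦5, 1↦1, 2↦10, 3↦10, 4↦1, 5↦5, 6↦0, 7↦8, 8↦7, 9↦8, 10↦0]  zeros at y ∈ {6, 10}
  x = 5: [0↦0, 1↦8, 2↦7, 3↦8, 4↦0, 5↦5, 6↦1, 7↦10, 8↦10, 9↦1, 10↦5]  zeros at y ∈ {0, 4}
  x = 6: [0↦10, 1↦8, 2↦8, 3↦10, 4↦3, 5↦9, 6↦6, 7↦5, 8↦6, 9↦9, 10↦3]  zeros at y ∈ ∅
  x = 7: [0↦2, 1↦1, 2↦2, 3↦5, 4↦10, 5↦6, 6↦4, 7↦4, 8↦6, 9↦10, 10↦5]  zeros at y ∈ ∅
  x = 8: [0↦9, 1↦9, 2↦0, 3↦4, 4↦10, 5↦7, 6↦6, 7↦7, 8↦10, 9↦4, 10↦0]  zeros at y ∈ {2, 10}
  x = 9: [0↦9, 1↦10, 2↦2, 3↦7, 4↦3, 5↦1, 6↦1, 7↦3, 8↦7, 9↦2, 10↦10]  zeros at y ∈ ∅
  x = 10: [0↦2, 1↦4, 2↦8, 3↦3, 4↦0, 5↦10, 6↦0, 7↦3, 8↦8, 9↦4, 10↦2]  zeros at y ∈ {4, 6}
Collecting zeros: affine points = {(1, 0), (1, 8), (4, 6), (4, 10), (5, 0), (5, 4), (8, 2), (8, 10), (10, 4), (10, 6)}.
Total count |C(F_11)_aff| = 10.


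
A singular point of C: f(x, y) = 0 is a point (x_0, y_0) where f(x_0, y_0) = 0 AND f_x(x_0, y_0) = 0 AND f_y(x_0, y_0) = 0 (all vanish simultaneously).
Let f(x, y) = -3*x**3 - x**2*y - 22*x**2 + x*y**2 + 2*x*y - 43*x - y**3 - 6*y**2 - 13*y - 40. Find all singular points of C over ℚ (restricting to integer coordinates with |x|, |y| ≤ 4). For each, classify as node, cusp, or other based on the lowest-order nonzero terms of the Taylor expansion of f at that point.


Singular points: {(-2, -3)}; classification: node.

Compute partial derivatives:
  f_x = -9*x**2 - 2*x*y - 44*x + y**2 + 2*y - 43.
  f_y = -x**2 + 2*x*y + 2*x - 3*y**2 - 12*y - 13.
Scan x_0 ∈ {−4, ..., 4}. For each x_0, f_y(x_0, y) is a polynomial in y; find its integer roots y ∈ {−4, ..., 4}, then test f_x and f at those candidates.
  x = -4: f_y(-4, y) = -3*y**2 - 20*y - 37; no integer root y with |y| ≤ 4.
  x = -3: f_y(-3, y) = -3*y**2 - 18*y - 28; no integer root y with |y| ≤ 4.
  x = -2: f_y(-2, y) = -3*y**2 - 16*y - 21; vanishes at y ∈ {-3}. (-2, -3): f_x = 0, f = 0 — SINGULAR.
  x = -1: f_y(-1, y) = -3*y**2 - 14*y - 16; vanishes at y ∈ {-2}. (-1, -2): f_x = -12 ≠ 0.
  x = 0: f_y(0, y) = -3*y**2 - 12*y - 13; no integer root y with |y| ≤ 4.
  x = 1: f_y(1, y) = -3*y**2 - 10*y - 12; no integer root y with |y| ≤ 4.
  x = 2: f_y(2, y) = -3*y**2 - 8*y - 13; no integer root y with |y| ≤ 4.
  x = 3: f_y(3, y) = -3*y**2 - 6*y - 16; no integer root y with |y| ≤ 4.
  x = 4: f_y(4, y) = -3*y**2 - 4*y - 21; no integer root y with |y| ≤ 4.
Only singular point on the grid: (-2, -3).
Classify: substitute x = -2 + u, y = -3 + v and expand: f = -3*u**3 - u**2*v - u**2 + u*v**2 - v**3 + v**2.
No constant or linear terms (consistent with a singular point). Quadratic part: -u**2 + v**2. Cubic part: -3*u**3 - u**2*v + u*v**2 - v**3.
The quadratic part v**2 - u**2 = (v − u)(v + u) splits into two distinct linear factors, so there are two distinct tangent lines y − -3 = ±(x − -2) — this is a node (ordinary double point).
Classification: node.


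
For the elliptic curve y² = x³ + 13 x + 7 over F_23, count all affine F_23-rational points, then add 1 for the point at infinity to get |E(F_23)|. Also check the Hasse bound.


Affine points = {(2, 8), (2, 15), (3, 2), (3, 21), (4, 10), (4, 13), (5, 6), (5, 17), (6, 5), (6, 18), (7, 2), (7, 21), (8, 5), (8, 18), (9, 5), (9, 18), (11, 3), (11, 20), (13, 2), (13, 21), (14, 9), (14, 14), (15, 9), (15, 14), (17, 9), (17, 14), (18, 1), (18, 22), (19, 11), (19, 12), (22, 4), (22, 19)}; affine count = 32; |E(F_23)| = 33.

Discriminant check: Δ ∝ 4a³ + 27b² = 4·13³ + 27·7² = 4·2197 + 27·49 ≡ 14 (mod 23). Nonzero ⇒ E is nonsingular.
For each x ∈ F_23, compute rhs = x³ + 13·x + 7 mod 23, then count y ∈ F_23 with y² ≡ rhs.
  x = 0: rhs = 7, matching y values: none (0 points).
  x = 1: rhs = 21, matching y values: none (0 points).
  x = 2: rhs = 18, matching y values: 8, 15 (2 points).
  x = 3: rhs = 4, matching y values: 2, 21 (2 points).
  x = 4: rhs = 8, matching y values: 10, 13 (2 points).
  x = 5: rhs = 13, matching y values: 6, 17 (2 points).
  x = 6: rhs = 2, matching y values: 5, 18 (2 points).
  x = 7: rhs = 4, matching y values: 2, 21 (2 points).
  x = 8: rhs = 2, matching y values: 5, 18 (2 points).
  x = 9: rhs = 2, matching y values: 5, 18 (2 points).
  x = 10: rhs = 10, matching y values: none (0 points).
  x = 11: rhs = 9, matching y values: 3, 20 (2 points).
  x = 12: rhs = 5, matching y values: none (0 points).
  x = 13: rhs = 4, matching y values: 2, 21 (2 points).
  x = 14: rhs = 12, matching y values: 9, 14 (2 points).
  x = 15: rhs = 12, matching y values: 9, 14 (2 points).
  x = 16: rhs = 10, matching y values: none (0 points).
  x = 17: rhs = 12, matching y values: 9, 14 (2 points).
  x = 18: rhs = 1, matching y values: 1, 22 (2 points).
  x = 19: rhs = 6, matching y values: 11, 12 (2 points).
  x = 20: rhs = 10, matching y values: none (0 points).
  x = 21: rhs = 19, matching y values: none (0 points).
  x = 22: rhs = 16, matching y values: 4, 19 (2 points).
Total affine count: 32.
Full point count |E(F_23)| = 32 + 1 = 33.
Hasse bound: |33 − (23+1)| = |9| = 9 ≤ 2√23 ≈ 9.5917 ✓.


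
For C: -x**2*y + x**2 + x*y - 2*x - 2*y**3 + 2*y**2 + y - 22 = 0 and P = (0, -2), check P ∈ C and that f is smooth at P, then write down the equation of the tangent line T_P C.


Tangent line at P: -4*x - 31*y - 62 = 0.

Step 1: f(0, -2) = 0, so P lies on C.
Step 2: partial derivatives
  f_x(x, y) = -2*x*y + 2*x + y - 2, f_y(x, y) = -x**2 + x - 6*y**2 + 4*y + 1.
  f_x(P) = -4, f_y(P) = -31 (gradient nonzero, so P is smooth).
Step 3: tangent line at P: -4·(x − 0) + -31·(y − -2) = 0.
Expanding: -4*x - 31*y - 62 = 0.


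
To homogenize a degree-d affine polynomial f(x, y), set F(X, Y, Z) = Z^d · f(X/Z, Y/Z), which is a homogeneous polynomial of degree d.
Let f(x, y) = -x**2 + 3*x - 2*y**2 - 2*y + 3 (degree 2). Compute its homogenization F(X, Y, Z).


F(X, Y, Z) = -X**2 + 3*X*Z - 2*Y**2 - 2*Y*Z + 3*Z**2

deg(f) = 2.
Substitute x = X/Z, y = Y/Z into f, then multiply by Z^2.
  monomial -1·x^2·y^0 ↦ -1·X^2·Y^0·Z^0.
  monomial 3·x^1·y^0 ↦ 3·X^1·Y^0·Z^1.
  monomial -2·x^0·y^2 ↦ -2·X^0·Y^2·Z^0.
  monomial -2·x^0·y^1 ↦ -2·X^0·Y^1·Z^1.
  monomial 3·x^0·y^0 ↦ 3·X^0·Y^0·Z^2.
Collecting: F(X, Y, Z) = -X**2 + 3*X*Z - 2*Y**2 - 2*Y*Z + 3*Z**2.


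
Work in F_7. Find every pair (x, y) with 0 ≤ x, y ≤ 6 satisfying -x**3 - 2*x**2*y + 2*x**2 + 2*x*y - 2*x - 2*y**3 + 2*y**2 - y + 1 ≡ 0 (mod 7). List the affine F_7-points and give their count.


Affine F_7-points: {(0, 1), (1, 0), (2, 2), (2, 4), (3, 0), (4, 5), (5, 0)}; count = 7.

For each of the 49 pairs (x, y) ∈ F_7², evaluate f(x, y) mod 7. Record the zeros.
  x = 0: [0↦1, 1↦0, 2↦5, 3↦4, 4↦6, 5↦6, 6↦6]  zeros at y ∈ {1}
  x = 1: [0↦0, 1↦6, 2↦4, 3↦3, 4↦5, 5↦5, 6↦5]  zeros at y ∈ {0}
  x = 2: [0↦4, 1↦6, 2↦0, 3↦2, 4↦0, 5↦3, 6↦6]  zeros at y ∈ {2, 4}
  x = 3: [0↦0, 1↦1, 2↦1, 3↦2, 4↦6, 5↦1, 6↦3]  zeros at y ∈ {0}
  x = 4: [0↦3, 1↦6, 2↦1, 3↦4, 4↦3, 5↦0, 6↦4]  zeros at y ∈ {5}
  x = 5: [0↦0, 1↦1, 2↦1, 3↦2, 4↦6, 5↦1, 6↦3]  zeros at y ∈ {0}
  x = 6: [0↦6, 1↦1, 2↦2, 3↦4, 4↦2, 5↦5, 6↦1]  zeros at y ∈ ∅
Collecting zeros: affine points = {(0, 1), (1, 0), (2, 2), (2, 4), (3, 0), (4, 5), (5, 0)}.
Total count |C(F_7)_aff| = 7.


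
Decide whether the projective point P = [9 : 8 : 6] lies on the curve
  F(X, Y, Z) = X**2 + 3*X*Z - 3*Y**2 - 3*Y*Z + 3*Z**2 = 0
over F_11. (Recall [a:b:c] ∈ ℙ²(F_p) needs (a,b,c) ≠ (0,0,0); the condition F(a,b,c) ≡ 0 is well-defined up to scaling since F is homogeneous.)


F(9,8,6) ≡ 4 (mod 11); P is NOT on the curve.

Evaluate F(9, 8, 6) term-by-term (mod 11).
  X**2 ↦ 1·81·1·1 = 81
  3*X*Z ↦ 3·9·1·6 = 162
  -3*Y**2 ↦ -3·1·64·1 = -192
  -3*Y*Z ↦ -3·1·8·6 = -144
  3*Z**2 ↦ 3·1·1·36 = 108
Sum: F(9, 8, 6) = (81) + (162) + (-192) + (-144) + (108) = 15.
Reducing mod 11: 15 ≡ 4 (mod 11).
Since F(a, b, c) ≡ 4 ≠ 0 (mod 11), P does NOT lie on the curve.


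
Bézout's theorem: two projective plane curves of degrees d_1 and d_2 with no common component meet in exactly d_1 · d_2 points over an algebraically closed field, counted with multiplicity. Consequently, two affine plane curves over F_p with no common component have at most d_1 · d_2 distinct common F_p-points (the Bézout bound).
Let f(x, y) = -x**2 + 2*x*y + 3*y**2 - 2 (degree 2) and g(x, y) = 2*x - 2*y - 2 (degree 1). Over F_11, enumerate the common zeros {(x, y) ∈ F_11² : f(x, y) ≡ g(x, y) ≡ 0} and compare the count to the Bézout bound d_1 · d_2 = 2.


Common zeros: {(4, 3), (9, 8)}; count = 2; Bézout bound = 2.

deg(f) = 2, deg(g) = 1, so Bézout bound = 2.
Scan x ∈ F_11. For each x, list the y ∈ F_11 with f(x, y) ≡ 0 and those with g(x, y) ≡ 0 (mod 11); the common zeros in that column are the intersection.
  x = 0: f ≡ 0 at y ∈ ∅; g ≡ 0 at y ∈ {10}; common: ∅.
  x = 1: f ≡ 0 at y ∈ ∅; g ≡ 0 at y ∈ {0}; common: ∅.
  x = 2: f ≡ 0 at y ∈ {3}; g ≡ 0 at y ∈ {1}; common: ∅.
  x = 3: f ≡ 0 at y ∈ {0, 9}; g ≡ 0 at y ∈ {2}; common: ∅.
  x = 4: f ≡ 0 at y ∈ {3, 9}; g ≡ 0 at y ∈ {3}; common: {3}.
  x = 5: f ≡ 0 at y ∈ ∅; g ≡ 0 at y ∈ {4}; common: ∅.
  x = 6: f ≡ 0 at y ∈ ∅; g ≡ 0 at y ∈ {5}; common: ∅.
  x = 7: f ≡ 0 at y ∈ {2, 8}; g ≡ 0 at y ∈ {6}; common: ∅.
  x = 8: f ≡ 0 at y ∈ {0, 2}; g ≡ 0 at y ∈ {7}; common: ∅.
  x = 9: f ≡ 0 at y ∈ {8}; g ≡ 0 at y ∈ {8}; common: {8}.
  x = 10: f ≡ 0 at y ∈ ∅; g ≡ 0 at y ∈ {9}; common: ∅.
Collecting: common zeros = {(4, 3), (9, 8)}, so the count is 2.
Comparison with the Bézout bound: 2 ≤ 2 = deg(f)·deg(g), as expected for curves with no common component (the bound is attained).


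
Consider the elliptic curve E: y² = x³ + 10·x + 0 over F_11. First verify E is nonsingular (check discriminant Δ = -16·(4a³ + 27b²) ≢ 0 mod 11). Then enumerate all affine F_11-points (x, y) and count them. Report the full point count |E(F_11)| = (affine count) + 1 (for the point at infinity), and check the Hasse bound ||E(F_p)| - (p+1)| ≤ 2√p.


Affine points = {(0, 0), (1, 0), (4, 4), (4, 7), (6, 1), (6, 10), (8, 3), (8, 8), (9, 4), (9, 7), (10, 0)}; affine count = 11; |E(F_11)| = 12.

Discriminant check: Δ ∝ 4a³ + 27b² = 4·10³ + 27·0² = 4·1000 + 27·0 ≡ 7 (mod 11). Nonzero ⇒ E is nonsingular.
For each x ∈ F_11, compute rhs = x³ + 10·x + 0 mod 11, then count y ∈ F_11 with y² ≡ rhs.
  x = 0: rhs = 0, matching y values: 0 (1 points).
  x = 1: rhs = 0, matching y values: 0 (1 points).
  x = 2: rhs = 6, matching y values: none (0 points).
  x = 3: rhs = 2, matching y values: none (0 points).
  x = 4: rhs = 5, matching y values: 4, 7 (2 points).
  x = 5: rhs = 10, matching y values: none (0 points).
  x = 6: rhs = 1, matching y values: 1, 10 (2 points).
  x = 7: rhs = 6, matching y values: none (0 points).
  x = 8: rhs = 9, matching y values: 3, 8 (2 points).
  x = 9: rhs = 5, matching y values: 4, 7 (2 points).
  x = 10: rhs = 0, matching y values: 0 (1 points).
Total affine count: 11.
Full point count |E(F_11)| = 11 + 1 = 12.
Hasse bound: |12 − (11+1)| = |0| = 0 ≤ 2√11 ≈ 6.6332 ✓.


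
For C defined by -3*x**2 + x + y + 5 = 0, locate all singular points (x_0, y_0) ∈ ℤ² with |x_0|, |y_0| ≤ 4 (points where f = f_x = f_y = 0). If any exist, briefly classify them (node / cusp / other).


No singular points in the scanned grid; C is smooth there.

Compute partial derivatives:
  f_x = 1 - 6*x.
  f_y = 1.
f_y = 1 is a nonzero constant, so f_y never vanishes: no point (x, y) can satisfy f = f_x = f_y = 0. In particular no (x, y) ∈ {−4, ..., 4}² is singular; the curve is smooth.


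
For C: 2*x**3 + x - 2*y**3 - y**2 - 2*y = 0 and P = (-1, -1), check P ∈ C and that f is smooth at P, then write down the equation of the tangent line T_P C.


Tangent line at P: 7*x - 6*y + 1 = 0.

Step 1: f(-1, -1) = 0, so P lies on C.
Step 2: partial derivatives
  f_x(x, y) = 6*x**2 + 1, f_y(x, y) = -6*y**2 - 2*y - 2.
  f_x(P) = 7, f_y(P) = -6 (gradient nonzero, so P is smooth).
Step 3: tangent line at P: 7·(x − -1) + -6·(y − -1) = 0.
Expanding: 7*x - 6*y + 1 = 0.


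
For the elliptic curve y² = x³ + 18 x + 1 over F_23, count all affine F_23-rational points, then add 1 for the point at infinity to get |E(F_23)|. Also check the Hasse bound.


Affine points = {(0, 1), (0, 22), (3, 6), (3, 17), (5, 3), (5, 20), (6, 7), (6, 16), (8, 6), (8, 17), (9, 8), (9, 15), (10, 10), (10, 13), (11, 9), (11, 14), (12, 6), (12, 17), (15, 9), (15, 14), (18, 4), (18, 19), (19, 7), (19, 16), (20, 9), (20, 14), (21, 7), (21, 16)}; affine count = 28; |E(F_23)| = 29.

Discriminant check: Δ ∝ 4a³ + 27b² = 4·18³ + 27·1² = 4·5832 + 27·1 ≡ 10 (mod 23). Nonzero ⇒ E is nonsingular.
For each x ∈ F_23, compute rhs = x³ + 18·x + 1 mod 23, then count y ∈ F_23 with y² ≡ rhs.
  x = 0: rhs = 1, matching y values: 1, 22 (2 points).
  x = 1: rhs = 20, matching y values: none (0 points).
  x = 2: rhs = 22, matching y values: none (0 points).
  x = 3: rhs = 13, matching y values: 6, 17 (2 points).
  x = 4: rhs = 22, matching y values: none (0 points).
  x = 5: rhs = 9, matching y values: 3, 20 (2 points).
  x = 6: rhs = 3, matching y values: 7, 16 (2 points).
  x = 7: rhs = 10, matching y values: none (0 points).
  x = 8: rhs = 13, matching y values: 6, 17 (2 points).
  x = 9: rhs = 18, matching y values: 8, 15 (2 points).
  x = 10: rhs = 8, matching y values: 10, 13 (2 points).
  x = 11: rhs = 12, matching y values: 9, 14 (2 points).
  x = 12: rhs = 13, matching y values: 6, 17 (2 points).
  x = 13: rhs = 17, matching y values: none (0 points).
  x = 14: rhs = 7, matching y values: none (0 points).
  x = 15: rhs = 12, matching y values: 9, 14 (2 points).
  x = 16: rhs = 15, matching y values: none (0 points).
  x = 17: rhs = 22, matching y values: none (0 points).
  x = 18: rhs = 16, matching y values: 4, 19 (2 points).
  x = 19: rhs = 3, matching y values: 7, 16 (2 points).
  x = 20: rhs = 12, matching y values: 9, 14 (2 points).
  x = 21: rhs = 3, matching y values: 7, 16 (2 points).
  x = 22: rhs = 5, matching y values: none (0 points).
Total affine count: 28.
Full point count |E(F_23)| = 28 + 1 = 29.
Hasse bound: |29 − (23+1)| = |5| = 5 ≤ 2√23 ≈ 9.5917 ✓.


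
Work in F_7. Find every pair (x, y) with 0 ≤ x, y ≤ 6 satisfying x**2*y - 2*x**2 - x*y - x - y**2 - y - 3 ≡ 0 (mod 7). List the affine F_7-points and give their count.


Affine F_7-points: {(4, 2)}; count = 1.

For each of the 49 pairs (x, y) ∈ F_7², evaluate f(x, y) mod 7. Record the zeros.
  x = 0: [0↦4, 1↦2, 2↦5, 3↦6, 4↦5, 5↦2, 6↦4]  zeros at y ∈ ∅
  x = 1: [0↦1, 1↦6, 2↦2, 3↦3, 4↦2, 5↦6, 6↦1]  zeros at y ∈ ∅
  x = 2: [0↦1, 1↦1, 2↦6, 3↦2, 4↦3, 5↦2, 6↦6]  zeros at y ∈ ∅
  x = 3: [0↦4, 1↦1, 2↦3, 3↦3, 4↦1, 5↦4, 6↦5]  zeros at y ∈ ∅
  x = 4: [0↦3, 1↦6, 2↦0, 3↦6, 4↦3, 5↦5, 6↦5]  zeros at y ∈ {2}
  x = 5: [0↦5, 1↦2, 2↦4, 3↦4, 4↦2, 5↦5, 6↦6]  zeros at y ∈ ∅
  x = 6: [0↦3, 1↦3, 2↦1, 3↦4, 4↦5, 5↦4, 6↦1]  zeros at y ∈ ∅
Collecting zeros: affine points = {(4, 2)}.
Total count |C(F_7)_aff| = 1.


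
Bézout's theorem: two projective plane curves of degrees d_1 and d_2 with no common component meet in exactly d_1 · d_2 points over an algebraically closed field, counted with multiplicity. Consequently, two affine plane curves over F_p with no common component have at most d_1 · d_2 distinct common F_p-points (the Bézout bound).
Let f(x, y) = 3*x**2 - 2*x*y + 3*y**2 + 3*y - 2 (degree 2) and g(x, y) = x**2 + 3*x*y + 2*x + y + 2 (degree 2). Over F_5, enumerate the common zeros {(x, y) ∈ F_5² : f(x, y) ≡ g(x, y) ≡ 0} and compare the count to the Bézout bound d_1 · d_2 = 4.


Common zeros: {(2, 0)}; count = 1; Bézout bound = 4.

deg(f) = 2, deg(g) = 2, so Bézout bound = 4.
Scan x ∈ F_5. For each x, list the y ∈ F_5 with f(x, y) ≡ 0 and those with g(x, y) ≡ 0 (mod 5); the common zeros in that column are the intersection.
  x = 0: f ≡ 0 at y ∈ ∅; g ≡ 0 at y ∈ {3}; common: ∅.
  x = 1: f ≡ 0 at y ∈ {1, 2}; g ≡ 0 at y ∈ {0}; common: ∅.
  x = 2: f ≡ 0 at y ∈ {0, 2}; g ≡ 0 at y ∈ {0}; common: {0}.
  x = 3: f ≡ 0 at y ∈ {0, 1}; g ≡ 0 at y ∈ ∅; common: ∅.
  x = 4: f ≡ 0 at y ∈ ∅; g ≡ 0 at y ∈ {3}; common: ∅.
Collecting: common zeros = {(2, 0)}, so the count is 1.
Comparison with the Bézout bound: 1 ≤ 4 = deg(f)·deg(g), as expected for curves with no common component (the affine F_5-count falls short of the bound because intersections may lie at infinity, over extension fields, or carry multiplicity).


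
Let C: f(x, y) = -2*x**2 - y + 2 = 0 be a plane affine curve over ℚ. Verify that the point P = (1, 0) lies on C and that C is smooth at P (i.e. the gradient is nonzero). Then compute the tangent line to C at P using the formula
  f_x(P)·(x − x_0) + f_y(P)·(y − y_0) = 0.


Tangent line at P: -4*x - y + 4 = 0.

Step 1: f(1, 0) = 0, so P lies on C.
Step 2: partial derivatives
  f_x(x, y) = -4*x, f_y(x, y) = -1.
  f_x(P) = -4, f_y(P) = -1 (gradient nonzero, so P is smooth).
Step 3: tangent line at P: -4·(x − 1) + -1·(y − 0) = 0.
Expanding: -4*x - y + 4 = 0.


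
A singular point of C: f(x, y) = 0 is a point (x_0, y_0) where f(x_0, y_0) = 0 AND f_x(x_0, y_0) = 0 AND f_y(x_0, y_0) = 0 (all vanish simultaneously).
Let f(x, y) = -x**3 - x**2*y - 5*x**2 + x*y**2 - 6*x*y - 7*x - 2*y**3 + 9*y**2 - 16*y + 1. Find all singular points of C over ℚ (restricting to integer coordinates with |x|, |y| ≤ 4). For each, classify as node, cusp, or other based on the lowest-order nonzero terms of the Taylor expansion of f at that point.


Singular points: {(-2, 1)}; classification: cusp.

Compute partial derivatives:
  f_x = -3*x**2 - 2*x*y - 10*x + y**2 - 6*y - 7.
  f_y = -x**2 + 2*x*y - 6*x - 6*y**2 + 18*y - 16.
Scan x_0 ∈ {−4, ..., 4}. For each x_0, f_y(x_0, y) is a polynomial in y; find its integer roots y ∈ {−4, ..., 4}, then test f_x and f at those candidates.
  x = -4: f_y(-4, y) = -6*y**2 + 10*y - 8; no integer root y with |y| ≤ 4.
  x = -3: f_y(-3, y) = -6*y**2 + 12*y - 7; no integer root y with |y| ≤ 4.
  x = -2: f_y(-2, y) = -6*y**2 + 14*y - 8; vanishes at y ∈ {1}. (-2, 1): f_x = 0, f = 0 — SINGULAR.
  x = -1: f_y(-1, y) = -6*y**2 + 16*y - 11; no integer root y with |y| ≤ 4.
  x = 0: f_y(0, y) = -6*y**2 + 18*y - 16; no integer root y with |y| ≤ 4.
  x = 1: f_y(1, y) = -6*y**2 + 20*y - 23; no integer root y with |y| ≤ 4.
  x = 2: f_y(2, y) = -6*y**2 + 22*y - 32; no integer root y with |y| ≤ 4.
  x = 3: f_y(3, y) = -6*y**2 + 24*y - 43; no integer root y with |y| ≤ 4.
  x = 4: f_y(4, y) = -6*y**2 + 26*y - 56; no integer root y with |y| ≤ 4.
Only singular point on the grid: (-2, 1).
Classify: substitute x = -2 + u, y = 1 + v and expand: f = -u**3 - u**2*v + u*v**2 - 2*v**3 + v**2.
No constant or linear terms (consistent with a singular point). Quadratic part: v**2. Cubic part: -u**3 - u**2*v + u*v**2 - 2*v**3.
The quadratic part v**2 is a perfect square, so there is a single (double) tangent line v = 0, i.e. y = 1. Restricting the cubic part to that line (v = 0) leaves -u**3 ≠ 0, so f is not divisible by v and the branch is v² ≈ u**3 to lowest order — this is a cusp.
Classification: cusp.


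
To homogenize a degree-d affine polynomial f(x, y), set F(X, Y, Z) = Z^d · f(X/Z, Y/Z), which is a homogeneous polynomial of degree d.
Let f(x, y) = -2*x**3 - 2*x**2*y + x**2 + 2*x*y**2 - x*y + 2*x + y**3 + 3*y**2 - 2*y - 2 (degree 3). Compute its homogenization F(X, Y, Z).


F(X, Y, Z) = -2*X**3 - 2*X**2*Y + X**2*Z + 2*X*Y**2 - X*Y*Z + 2*X*Z**2 + Y**3 + 3*Y**2*Z - 2*Y*Z**2 - 2*Z**3

deg(f) = 3.
Substitute x = X/Z, y = Y/Z into f, then multiply by Z^3.
  monomial -2·x^3·y^0 ↦ -2·X^3·Y^0·Z^0.
  monomial -2·x^2·y^1 ↦ -2·X^2·Y^1·Z^0.
  monomial 1·x^2·y^0 ↦ 1·X^2·Y^0·Z^1.
  monomial 2·x^1·y^2 ↦ 2·X^1·Y^2·Z^0.
  monomial -1·x^1·y^1 ↦ -1·X^1·Y^1·Z^1.
  monomial 2·x^1·y^0 ↦ 2·X^1·Y^0·Z^2.
  monomial 1·x^0·y^3 ↦ 1·X^0·Y^3·Z^0.
  monomial 3·x^0·y^2 ↦ 3·X^0·Y^2·Z^1.
  monomial -2·x^0·y^1 ↦ -2·X^0·Y^1·Z^2.
  monomial -2·x^0·y^0 ↦ -2·X^0·Y^0·Z^3.
Collecting: F(X, Y, Z) = -2*X**3 - 2*X**2*Y + X**2*Z + 2*X*Y**2 - X*Y*Z + 2*X*Z**2 + Y**3 + 3*Y**2*Z - 2*Y*Z**2 - 2*Z**3.


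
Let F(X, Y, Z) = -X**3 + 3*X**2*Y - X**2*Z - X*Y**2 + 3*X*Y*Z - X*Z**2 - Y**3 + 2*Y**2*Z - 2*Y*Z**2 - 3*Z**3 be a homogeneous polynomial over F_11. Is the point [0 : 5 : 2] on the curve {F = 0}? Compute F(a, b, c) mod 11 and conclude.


F(0,5,2) ≡ 10 (mod 11); P is NOT on the curve.

Evaluate F(0, 5, 2) term-by-term (mod 11).
  -X**3 ↦ -1·0·1·1 = 0
  3*X**2*Y ↦ 3·0·5·1 = 0
  -X**2*Z ↦ -1·0·1·2 = 0
  -X*Y**2 ↦ -1·0·25·1 = 0
  3*X*Y*Z ↦ 3·0·5·2 = 0
  -X*Z**2 ↦ -1·0·1·4 = 0
  -Y**3 ↦ -1·1·125·1 = -125
  2*Y**2*Z ↦ 2·1·25·2 = 100
  -2*Y*Z**2 ↦ -2·1·5·4 = -40
  -3*Z**3 ↦ -3·1·1·8 = -24
Sum: F(0, 5, 2) = (0) + (0) + (0) + (0) + (0) + (0) + (-125) + (100) + (-40) + (-24) = -89.
Reducing mod 11: -89 ≡ 10 (mod 11).
Since F(a, b, c) ≡ 10 ≠ 0 (mod 11), P does NOT lie on the curve.


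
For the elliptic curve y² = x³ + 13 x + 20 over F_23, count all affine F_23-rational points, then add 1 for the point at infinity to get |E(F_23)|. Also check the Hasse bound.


Affine points = {(2, 10), (2, 13), (5, 7), (5, 16), (10, 0), (12, 8), (12, 15), (14, 5), (14, 18), (15, 5), (15, 18), (16, 0), (17, 5), (17, 18), (20, 0), (21, 3), (21, 20), (22, 11), (22, 12)}; affine count = 19; |E(F_23)| = 20.

Discriminant check: Δ ∝ 4a³ + 27b² = 4·13³ + 27·20² = 4·2197 + 27·400 ≡ 15 (mod 23). Nonzero ⇒ E is nonsingular.
For each x ∈ F_23, compute rhs = x³ + 13·x + 20 mod 23, then count y ∈ F_23 with y² ≡ rhs.
  x = 0: rhs = 20, matching y values: none (0 points).
  x = 1: rhs = 11, matching y values: none (0 points).
  x = 2: rhs = 8, matching y values: 10, 13 (2 points).
  x = 3: rhs = 17, matching y values: none (0 points).
  x = 4: rhs = 21, matching y values: none (0 points).
  x = 5: rhs = 3, matching y values: 7, 16 (2 points).
  x = 6: rhs = 15, matching y values: none (0 points).
  x = 7: rhs = 17, matching y values: none (0 points).
  x = 8: rhs = 15, matching y values: none (0 points).
  x = 9: rhs = 15, matching y values: none (0 points).
  x = 10: rhs = 0, matching y values: 0 (1 points).
  x = 11: rhs = 22, matching y values: none (0 points).
  x = 12: rhs = 18, matching y values: 8, 15 (2 points).
  x = 13: rhs = 17, matching y values: none (0 points).
  x = 14: rhs = 2, matching y values: 5, 18 (2 points).
  x = 15: rhs = 2, matching y values: 5, 18 (2 points).
  x = 16: rhs = 0, matching y values: 0 (1 points).
  x = 17: rhs = 2, matching y values: 5, 18 (2 points).
  x = 18: rhs = 14, matching y values: none (0 points).
  x = 19: rhs = 19, matching y values: none (0 points).
  x = 20: rhs = 0, matching y values: 0 (1 points).
  x = 21: rhs = 9, matching y values: 3, 20 (2 points).
  x = 22: rhs = 6, matching y values: 11, 12 (2 points).
Total affine count: 19.
Full point count |E(F_23)| = 19 + 1 = 20.
Hasse bound: |20 − (23+1)| = |-4| = 4 ≤ 2√23 ≈ 9.5917 ✓.


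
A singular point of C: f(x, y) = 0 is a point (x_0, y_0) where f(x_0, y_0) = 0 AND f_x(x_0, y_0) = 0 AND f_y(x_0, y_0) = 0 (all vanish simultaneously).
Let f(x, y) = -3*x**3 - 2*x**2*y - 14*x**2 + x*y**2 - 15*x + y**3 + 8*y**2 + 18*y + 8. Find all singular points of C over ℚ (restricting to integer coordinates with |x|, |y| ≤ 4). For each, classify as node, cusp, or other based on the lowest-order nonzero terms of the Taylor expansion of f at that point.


Singular points: {(-1, -2)}; classification: node.

Compute partial derivatives:
  f_x = -9*x**2 - 4*x*y - 28*x + y**2 - 15.
  f_y = -2*x**2 + 2*x*y + 3*y**2 + 16*y + 18.
Scan x_0 ∈ {−4, ..., 4}. For each x_0, f_y(x_0, y) is a polynomial in y; find its integer roots y ∈ {−4, ..., 4}, then test f_x and f at those candidates.
  x = -4: f_y(-4, y) = 3*y**2 + 8*y - 14; no integer root y with |y| ≤ 4.
  x = -3: f_y(-3, y) = 3*y**2 + 10*y; vanishes at y ∈ {0}. (-3, 0): f_x = -12 ≠ 0.
  x = -2: f_y(-2, y) = 3*y**2 + 12*y + 10; no integer root y with |y| ≤ 4.
  x = -1: f_y(-1, y) = 3*y**2 + 14*y + 16; vanishes at y ∈ {-2}. (-1, -2): f_x = 0, f = 0 — SINGULAR.
  x = 0: f_y(0, y) = 3*y**2 + 16*y + 18; no integer root y with |y| ≤ 4.
  x = 1: f_y(1, y) = 3*y**2 + 18*y + 16; no integer root y with |y| ≤ 4.
  x = 2: f_y(2, y) = 3*y**2 + 20*y + 10; no integer root y with |y| ≤ 4.
  x = 3: f_y(3, y) = 3*y**2 + 22*y; vanishes at y ∈ {0}. (3, 0): f_x = -180 ≠ 0.
  x = 4: f_y(4, y) = 3*y**2 + 24*y - 14; no integer root y with |y| ≤ 4.
Only singular point on the grid: (-1, -2).
Classify: substitute x = -1 + u, y = -2 + v and expand: f = -3*u**3 - 2*u**2*v - u**2 + u*v**2 + v**3 + v**2.
No constant or linear terms (consistent with a singular point). Quadratic part: -u**2 + v**2. Cubic part: -3*u**3 - 2*u**2*v + u*v**2 + v**3.
The quadratic part v**2 - u**2 = (v − u)(v + u) splits into two distinct linear factors, so there are two distinct tangent lines y − -2 = ±(x − -1) — this is a node (ordinary double point).
Classification: node.
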